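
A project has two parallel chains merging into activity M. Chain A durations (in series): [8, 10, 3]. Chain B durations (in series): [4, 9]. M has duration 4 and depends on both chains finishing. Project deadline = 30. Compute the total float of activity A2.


Forward pass: ES(A2) = sum of predecessors on chain A = 8
EF = ES + duration = 8 + 10 = 18
Backward pass: LF(M) = deadline = 30; LS(M) = 30 - 4 = 26
LF(A2) = LS(M) - sum(successors on chain A) = 26 - 3 = 23
LS = LF - duration = 23 - 10 = 13
Total float = LS - ES = 13 - 8 = 5

5


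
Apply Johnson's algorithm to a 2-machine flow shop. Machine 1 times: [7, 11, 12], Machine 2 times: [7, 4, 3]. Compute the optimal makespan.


Apply Johnson's rule:
  Group 1 (a <= b): [(1, 7, 7)]
  Group 2 (a > b): [(2, 11, 4), (3, 12, 3)]
Optimal job order: [1, 2, 3]
Schedule:
  Job 1: M1 done at 7, M2 done at 14
  Job 2: M1 done at 18, M2 done at 22
  Job 3: M1 done at 30, M2 done at 33
Makespan = 33

33


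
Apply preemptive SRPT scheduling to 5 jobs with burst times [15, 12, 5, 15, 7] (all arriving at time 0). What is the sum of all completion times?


Since all jobs arrive at t=0, SRPT equals SPT ordering.
SPT order: [5, 7, 12, 15, 15]
Completion times:
  Job 1: p=5, C=5
  Job 2: p=7, C=12
  Job 3: p=12, C=24
  Job 4: p=15, C=39
  Job 5: p=15, C=54
Total completion time = 5 + 12 + 24 + 39 + 54 = 134

134


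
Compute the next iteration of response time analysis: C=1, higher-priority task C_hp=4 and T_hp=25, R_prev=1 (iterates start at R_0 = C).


R_next = C + ceil(R_prev / T_hp) * C_hp
ceil(1 / 25) = ceil(0.04) = 1
Interference = 1 * 4 = 4
R_next = 1 + 4 = 5

5


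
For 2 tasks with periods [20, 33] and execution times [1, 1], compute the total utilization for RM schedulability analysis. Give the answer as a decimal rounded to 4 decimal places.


Compute individual utilizations (exact fractions):
  Task 1: C/T = 1/20 (approx. 0.05)
  Task 2: C/T = 1/33 (approx. 0.0303)
Total utilization U = 1/20 + 1/33 = 53/660
Rounded to 4 decimal places: U = 0.0803
RM (Liu & Layland) bound for 2 tasks = 0.828427; compare with U = 53/660 (approx. 0.080303)
U <= bound, so schedulable by RM sufficient condition.

0.0803


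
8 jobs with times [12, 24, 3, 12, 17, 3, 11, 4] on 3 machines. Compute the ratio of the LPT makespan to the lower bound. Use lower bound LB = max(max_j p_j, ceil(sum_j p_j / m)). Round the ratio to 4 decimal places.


LPT order: [24, 17, 12, 12, 11, 4, 3, 3]
Machine loads after assignment: [28, 28, 30]
LPT makespan = 30
Lower bound = max(max_job, ceil(total/3)) = max(24, 29) = 29
Ratio = 30 / 29 = 1.0345

1.0345


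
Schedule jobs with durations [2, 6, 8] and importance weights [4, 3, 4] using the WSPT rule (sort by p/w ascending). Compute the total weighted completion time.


Compute p/w ratios and sort ascending (WSPT): [(2, 4), (6, 3), (8, 4)]
Compute weighted completion times:
  Job (p=2,w=4): C=2, w*C=4*2=8
  Job (p=6,w=3): C=8, w*C=3*8=24
  Job (p=8,w=4): C=16, w*C=4*16=64
Total weighted completion time = 96

96


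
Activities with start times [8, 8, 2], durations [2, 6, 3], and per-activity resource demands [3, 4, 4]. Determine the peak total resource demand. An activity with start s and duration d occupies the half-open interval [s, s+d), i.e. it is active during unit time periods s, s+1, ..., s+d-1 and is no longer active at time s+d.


Each activity i is active on [start_i, start_i + duration_i).
Compute total resource usage per time slot:
  t=0: active resources = [], total = 0
  t=1: active resources = [], total = 0
  t=2: active resources = [4], total = 4
  t=3: active resources = [4], total = 4
  t=4: active resources = [4], total = 4
  t=5: active resources = [], total = 0
  t=6: active resources = [], total = 0
  t=7: active resources = [], total = 0
  t=8: active resources = [3, 4], total = 7
  t=9: active resources = [3, 4], total = 7
  t=10: active resources = [4], total = 4
  t=11: active resources = [4], total = 4
  t=12: active resources = [4], total = 4
  t=13: active resources = [4], total = 4
Peak resource demand = 7

7


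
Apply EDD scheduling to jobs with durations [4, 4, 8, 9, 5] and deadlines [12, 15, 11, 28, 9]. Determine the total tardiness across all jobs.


Sort by due date (EDD order): [(5, 9), (8, 11), (4, 12), (4, 15), (9, 28)]
Compute completion times and tardiness:
  Job 1: p=5, d=9, C=5, tardiness=max(0,5-9)=0
  Job 2: p=8, d=11, C=13, tardiness=max(0,13-11)=2
  Job 3: p=4, d=12, C=17, tardiness=max(0,17-12)=5
  Job 4: p=4, d=15, C=21, tardiness=max(0,21-15)=6
  Job 5: p=9, d=28, C=30, tardiness=max(0,30-28)=2
Total tardiness = 15

15


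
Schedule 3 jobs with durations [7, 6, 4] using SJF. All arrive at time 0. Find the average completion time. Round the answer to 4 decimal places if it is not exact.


SJF order (ascending): [4, 6, 7]
Completion times:
  Job 1: burst=4, C=4
  Job 2: burst=6, C=10
  Job 3: burst=7, C=17
Average completion = 31/3 = 10.3333

10.3333


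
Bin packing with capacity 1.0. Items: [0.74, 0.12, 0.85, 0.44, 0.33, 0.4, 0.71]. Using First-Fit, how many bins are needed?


Place items sequentially using First-Fit:
  Item 0.74 -> new Bin 1
  Item 0.12 -> Bin 1 (now 0.86)
  Item 0.85 -> new Bin 2
  Item 0.44 -> new Bin 3
  Item 0.33 -> Bin 3 (now 0.77)
  Item 0.4 -> new Bin 4
  Item 0.71 -> new Bin 5
Total bins used = 5

5


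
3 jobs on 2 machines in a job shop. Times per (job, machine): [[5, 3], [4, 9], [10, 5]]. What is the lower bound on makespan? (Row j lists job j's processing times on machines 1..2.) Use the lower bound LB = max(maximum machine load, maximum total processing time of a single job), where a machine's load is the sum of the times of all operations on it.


Machine loads:
  Machine 1: 5 + 4 + 10 = 19
  Machine 2: 3 + 9 + 5 = 17
Max machine load = 19
Job totals:
  Job 1: 8
  Job 2: 13
  Job 3: 15
Max job total = 15
Lower bound = max(19, 15) = 19

19


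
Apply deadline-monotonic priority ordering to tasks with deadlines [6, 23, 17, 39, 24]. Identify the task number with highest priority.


Sort tasks by relative deadline (ascending):
  Task 1: deadline = 6
  Task 3: deadline = 17
  Task 2: deadline = 23
  Task 5: deadline = 24
  Task 4: deadline = 39
Priority order (highest first): [1, 3, 2, 5, 4]
Highest priority task = 1

1


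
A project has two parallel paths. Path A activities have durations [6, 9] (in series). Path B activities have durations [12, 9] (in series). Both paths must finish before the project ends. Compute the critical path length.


Path A total = 6 + 9 = 15
Path B total = 12 + 9 = 21
Critical path = longest path = max(15, 21) = 21

21


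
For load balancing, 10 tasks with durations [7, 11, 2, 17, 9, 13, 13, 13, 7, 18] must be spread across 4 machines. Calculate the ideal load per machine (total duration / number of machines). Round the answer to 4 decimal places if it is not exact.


Total processing time = 7 + 11 + 2 + 17 + 9 + 13 + 13 + 13 + 7 + 18 = 110
Number of machines = 4
Ideal balanced load = 110 / 4 = 27.5

27.5


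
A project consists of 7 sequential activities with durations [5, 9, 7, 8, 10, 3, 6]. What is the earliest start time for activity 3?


Activity 3 starts after activities 1 through 2 complete.
Predecessor durations: [5, 9]
ES = 5 + 9 = 14

14


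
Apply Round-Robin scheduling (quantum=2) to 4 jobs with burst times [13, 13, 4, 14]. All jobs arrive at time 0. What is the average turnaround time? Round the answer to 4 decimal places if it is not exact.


Time quantum = 2
Execution trace:
  J1 runs 2 units, time = 2
  J2 runs 2 units, time = 4
  J3 runs 2 units, time = 6
  J4 runs 2 units, time = 8
  J1 runs 2 units, time = 10
  J2 runs 2 units, time = 12
  J3 runs 2 units, time = 14
  J4 runs 2 units, time = 16
  J1 runs 2 units, time = 18
  J2 runs 2 units, time = 20
  J4 runs 2 units, time = 22
  J1 runs 2 units, time = 24
  J2 runs 2 units, time = 26
  J4 runs 2 units, time = 28
  J1 runs 2 units, time = 30
  J2 runs 2 units, time = 32
  J4 runs 2 units, time = 34
  J1 runs 2 units, time = 36
  J2 runs 2 units, time = 38
  J4 runs 2 units, time = 40
  J1 runs 1 units, time = 41
  J2 runs 1 units, time = 42
  J4 runs 2 units, time = 44
Finish times: [41, 42, 14, 44]
Average turnaround = 141/4 = 35.25

35.25


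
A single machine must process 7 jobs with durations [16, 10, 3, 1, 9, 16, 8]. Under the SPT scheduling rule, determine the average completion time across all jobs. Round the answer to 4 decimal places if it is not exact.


Sort jobs by processing time (SPT order): [1, 3, 8, 9, 10, 16, 16]
Compute completion times sequentially:
  Job 1: processing = 1, completes at 1
  Job 2: processing = 3, completes at 4
  Job 3: processing = 8, completes at 12
  Job 4: processing = 9, completes at 21
  Job 5: processing = 10, completes at 31
  Job 6: processing = 16, completes at 47
  Job 7: processing = 16, completes at 63
Sum of completion times = 179
Average completion time = 179/7 = 25.5714

25.5714


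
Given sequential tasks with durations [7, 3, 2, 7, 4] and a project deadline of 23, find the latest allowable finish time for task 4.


LF(activity 4) = deadline - sum of successor durations
Successors: activities 5 through 5 with durations [4]
Sum of successor durations = 4
LF = 23 - 4 = 19

19


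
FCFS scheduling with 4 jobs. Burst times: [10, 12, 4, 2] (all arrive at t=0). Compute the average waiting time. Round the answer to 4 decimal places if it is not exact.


FCFS order (as given): [10, 12, 4, 2]
Waiting times:
  Job 1: wait = 0
  Job 2: wait = 10
  Job 3: wait = 22
  Job 4: wait = 26
Sum of waiting times = 58
Average waiting time = 58/4 = 14.5

14.5


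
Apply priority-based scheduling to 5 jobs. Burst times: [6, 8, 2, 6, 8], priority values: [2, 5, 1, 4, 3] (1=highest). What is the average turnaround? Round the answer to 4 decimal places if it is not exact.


Sort by priority (ascending = highest first):
Order: [(1, 2), (2, 6), (3, 8), (4, 6), (5, 8)]
Completion times:
  Priority 1, burst=2, C=2
  Priority 2, burst=6, C=8
  Priority 3, burst=8, C=16
  Priority 4, burst=6, C=22
  Priority 5, burst=8, C=30
Average turnaround = 78/5 = 15.6

15.6


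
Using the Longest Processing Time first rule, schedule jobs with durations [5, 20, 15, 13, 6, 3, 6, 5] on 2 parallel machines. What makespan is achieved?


Sort jobs in decreasing order (LPT): [20, 15, 13, 6, 6, 5, 5, 3]
Assign each job to the least loaded machine:
  Machine 1: jobs [20, 6, 6, 5], load = 37
  Machine 2: jobs [15, 13, 5, 3], load = 36
Makespan = max load = 37

37


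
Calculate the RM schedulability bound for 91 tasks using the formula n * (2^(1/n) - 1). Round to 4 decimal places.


Compute 2^(1/91) = 1.0076460851
Subtract 1: 1.0076460851 - 1 = 0.0076460851
Multiply by n: 91 * 0.0076460851 = 0.6957937441
Round to 4 dp: 0.6958

0.6958


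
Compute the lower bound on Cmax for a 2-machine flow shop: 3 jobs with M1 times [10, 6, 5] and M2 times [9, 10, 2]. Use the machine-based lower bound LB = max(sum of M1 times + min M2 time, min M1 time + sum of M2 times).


LB1 = sum(M1 times) + min(M2 times) = 21 + 2 = 23
LB2 = min(M1 times) + sum(M2 times) = 5 + 21 = 26
Lower bound = max(LB1, LB2) = max(23, 26) = 26

26


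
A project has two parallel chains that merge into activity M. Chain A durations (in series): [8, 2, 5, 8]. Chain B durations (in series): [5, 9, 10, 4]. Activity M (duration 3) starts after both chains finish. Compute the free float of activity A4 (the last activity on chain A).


ES(A4) = sum of predecessors on chain A = 15
EF(A4) = ES + duration = 15 + 8 = 23
Successor of A4 is M. ES(M) = max(sum(A), sum(B)) = max(23, 28) = 28
Free float = ES(successor) - EF(current) = 28 - 23 = 5

5


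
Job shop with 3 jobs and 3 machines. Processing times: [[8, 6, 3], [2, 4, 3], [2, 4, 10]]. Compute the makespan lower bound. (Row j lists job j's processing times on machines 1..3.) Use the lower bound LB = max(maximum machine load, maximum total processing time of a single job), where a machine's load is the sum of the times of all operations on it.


Machine loads:
  Machine 1: 8 + 2 + 2 = 12
  Machine 2: 6 + 4 + 4 = 14
  Machine 3: 3 + 3 + 10 = 16
Max machine load = 16
Job totals:
  Job 1: 17
  Job 2: 9
  Job 3: 16
Max job total = 17
Lower bound = max(16, 17) = 17

17


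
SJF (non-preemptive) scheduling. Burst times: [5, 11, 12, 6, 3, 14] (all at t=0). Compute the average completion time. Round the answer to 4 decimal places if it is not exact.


SJF order (ascending): [3, 5, 6, 11, 12, 14]
Completion times:
  Job 1: burst=3, C=3
  Job 2: burst=5, C=8
  Job 3: burst=6, C=14
  Job 4: burst=11, C=25
  Job 5: burst=12, C=37
  Job 6: burst=14, C=51
Average completion = 138/6 = 23.0

23.0


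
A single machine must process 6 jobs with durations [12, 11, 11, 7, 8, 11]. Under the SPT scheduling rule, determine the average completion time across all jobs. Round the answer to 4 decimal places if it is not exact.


Sort jobs by processing time (SPT order): [7, 8, 11, 11, 11, 12]
Compute completion times sequentially:
  Job 1: processing = 7, completes at 7
  Job 2: processing = 8, completes at 15
  Job 3: processing = 11, completes at 26
  Job 4: processing = 11, completes at 37
  Job 5: processing = 11, completes at 48
  Job 6: processing = 12, completes at 60
Sum of completion times = 193
Average completion time = 193/6 = 32.1667

32.1667


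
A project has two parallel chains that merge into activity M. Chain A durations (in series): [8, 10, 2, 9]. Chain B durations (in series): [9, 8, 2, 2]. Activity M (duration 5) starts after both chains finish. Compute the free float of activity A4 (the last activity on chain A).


ES(A4) = sum of predecessors on chain A = 20
EF(A4) = ES + duration = 20 + 9 = 29
Successor of A4 is M. ES(M) = max(sum(A), sum(B)) = max(29, 21) = 29
Free float = ES(successor) - EF(current) = 29 - 29 = 0

0


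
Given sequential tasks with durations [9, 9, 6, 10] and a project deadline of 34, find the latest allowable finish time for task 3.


LF(activity 3) = deadline - sum of successor durations
Successors: activities 4 through 4 with durations [10]
Sum of successor durations = 10
LF = 34 - 10 = 24

24


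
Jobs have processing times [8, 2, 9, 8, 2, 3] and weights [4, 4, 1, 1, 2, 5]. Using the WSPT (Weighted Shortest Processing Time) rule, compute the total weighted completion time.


Compute p/w ratios and sort ascending (WSPT): [(2, 4), (3, 5), (2, 2), (8, 4), (8, 1), (9, 1)]
Compute weighted completion times:
  Job (p=2,w=4): C=2, w*C=4*2=8
  Job (p=3,w=5): C=5, w*C=5*5=25
  Job (p=2,w=2): C=7, w*C=2*7=14
  Job (p=8,w=4): C=15, w*C=4*15=60
  Job (p=8,w=1): C=23, w*C=1*23=23
  Job (p=9,w=1): C=32, w*C=1*32=32
Total weighted completion time = 162

162


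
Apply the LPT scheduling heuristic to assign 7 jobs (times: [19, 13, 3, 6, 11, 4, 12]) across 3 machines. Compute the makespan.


Sort jobs in decreasing order (LPT): [19, 13, 12, 11, 6, 4, 3]
Assign each job to the least loaded machine:
  Machine 1: jobs [19, 4], load = 23
  Machine 2: jobs [13, 6, 3], load = 22
  Machine 3: jobs [12, 11], load = 23
Makespan = max load = 23

23


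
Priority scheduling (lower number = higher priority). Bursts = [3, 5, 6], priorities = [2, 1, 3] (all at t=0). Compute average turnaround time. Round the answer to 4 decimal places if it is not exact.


Sort by priority (ascending = highest first):
Order: [(1, 5), (2, 3), (3, 6)]
Completion times:
  Priority 1, burst=5, C=5
  Priority 2, burst=3, C=8
  Priority 3, burst=6, C=14
Average turnaround = 27/3 = 9.0

9.0


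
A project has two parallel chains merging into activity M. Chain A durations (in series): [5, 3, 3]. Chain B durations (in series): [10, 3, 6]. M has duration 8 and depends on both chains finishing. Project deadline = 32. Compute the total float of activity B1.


Forward pass: ES(B1) = sum of predecessors on chain B = 0
EF = ES + duration = 0 + 10 = 10
Backward pass: LF(M) = deadline = 32; LS(M) = 32 - 8 = 24
LF(B1) = LS(M) - sum(successors on chain B) = 24 - 9 = 15
LS = LF - duration = 15 - 10 = 5
Total float = LS - ES = 5 - 0 = 5

5


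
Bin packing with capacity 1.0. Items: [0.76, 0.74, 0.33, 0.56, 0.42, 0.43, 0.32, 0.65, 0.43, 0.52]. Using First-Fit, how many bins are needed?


Place items sequentially using First-Fit:
  Item 0.76 -> new Bin 1
  Item 0.74 -> new Bin 2
  Item 0.33 -> new Bin 3
  Item 0.56 -> Bin 3 (now 0.89)
  Item 0.42 -> new Bin 4
  Item 0.43 -> Bin 4 (now 0.85)
  Item 0.32 -> new Bin 5
  Item 0.65 -> Bin 5 (now 0.97)
  Item 0.43 -> new Bin 6
  Item 0.52 -> Bin 6 (now 0.95)
Total bins used = 6

6


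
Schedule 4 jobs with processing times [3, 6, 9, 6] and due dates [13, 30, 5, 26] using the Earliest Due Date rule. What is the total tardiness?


Sort by due date (EDD order): [(9, 5), (3, 13), (6, 26), (6, 30)]
Compute completion times and tardiness:
  Job 1: p=9, d=5, C=9, tardiness=max(0,9-5)=4
  Job 2: p=3, d=13, C=12, tardiness=max(0,12-13)=0
  Job 3: p=6, d=26, C=18, tardiness=max(0,18-26)=0
  Job 4: p=6, d=30, C=24, tardiness=max(0,24-30)=0
Total tardiness = 4

4


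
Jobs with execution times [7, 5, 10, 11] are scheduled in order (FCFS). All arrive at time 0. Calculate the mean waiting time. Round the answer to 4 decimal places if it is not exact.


FCFS order (as given): [7, 5, 10, 11]
Waiting times:
  Job 1: wait = 0
  Job 2: wait = 7
  Job 3: wait = 12
  Job 4: wait = 22
Sum of waiting times = 41
Average waiting time = 41/4 = 10.25

10.25


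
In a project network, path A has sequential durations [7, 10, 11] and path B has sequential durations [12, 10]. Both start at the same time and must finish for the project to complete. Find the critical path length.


Path A total = 7 + 10 + 11 = 28
Path B total = 12 + 10 = 22
Critical path = longest path = max(28, 22) = 28

28


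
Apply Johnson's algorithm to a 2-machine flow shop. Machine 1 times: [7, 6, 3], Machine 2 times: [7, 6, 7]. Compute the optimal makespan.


Apply Johnson's rule:
  Group 1 (a <= b): [(3, 3, 7), (2, 6, 6), (1, 7, 7)]
  Group 2 (a > b): []
Optimal job order: [3, 2, 1]
Schedule:
  Job 3: M1 done at 3, M2 done at 10
  Job 2: M1 done at 9, M2 done at 16
  Job 1: M1 done at 16, M2 done at 23
Makespan = 23

23


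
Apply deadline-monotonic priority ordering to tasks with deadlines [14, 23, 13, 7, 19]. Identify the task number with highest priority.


Sort tasks by relative deadline (ascending):
  Task 4: deadline = 7
  Task 3: deadline = 13
  Task 1: deadline = 14
  Task 5: deadline = 19
  Task 2: deadline = 23
Priority order (highest first): [4, 3, 1, 5, 2]
Highest priority task = 4

4


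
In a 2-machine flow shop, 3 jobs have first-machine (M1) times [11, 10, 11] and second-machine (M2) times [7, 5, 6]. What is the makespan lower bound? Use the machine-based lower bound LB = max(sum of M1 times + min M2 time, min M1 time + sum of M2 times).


LB1 = sum(M1 times) + min(M2 times) = 32 + 5 = 37
LB2 = min(M1 times) + sum(M2 times) = 10 + 18 = 28
Lower bound = max(LB1, LB2) = max(37, 28) = 37

37


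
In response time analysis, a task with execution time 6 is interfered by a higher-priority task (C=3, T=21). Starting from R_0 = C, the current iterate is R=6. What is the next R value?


R_next = C + ceil(R_prev / T_hp) * C_hp
ceil(6 / 21) = ceil(0.2857) = 1
Interference = 1 * 3 = 3
R_next = 6 + 3 = 9

9


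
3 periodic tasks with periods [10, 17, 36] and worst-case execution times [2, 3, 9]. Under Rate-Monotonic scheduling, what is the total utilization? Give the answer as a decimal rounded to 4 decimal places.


Compute individual utilizations (exact fractions):
  Task 1: C/T = 2/10 = 1/5 (approx. 0.2)
  Task 2: C/T = 3/17 (approx. 0.1765)
  Task 3: C/T = 9/36 = 1/4 (approx. 0.25)
Total utilization U = 1/5 + 3/17 + 1/4 = 213/340
Rounded to 4 decimal places: U = 0.6265
RM (Liu & Layland) bound for 3 tasks = 0.779763; compare with U = 213/340 (approx. 0.626471)
U <= bound, so schedulable by RM sufficient condition.

0.6265


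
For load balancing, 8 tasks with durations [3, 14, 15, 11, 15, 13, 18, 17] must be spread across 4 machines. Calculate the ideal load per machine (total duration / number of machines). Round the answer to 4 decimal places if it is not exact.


Total processing time = 3 + 14 + 15 + 11 + 15 + 13 + 18 + 17 = 106
Number of machines = 4
Ideal balanced load = 106 / 4 = 26.5

26.5


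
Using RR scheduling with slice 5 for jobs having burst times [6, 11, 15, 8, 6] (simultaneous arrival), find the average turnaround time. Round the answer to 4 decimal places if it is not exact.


Time quantum = 5
Execution trace:
  J1 runs 5 units, time = 5
  J2 runs 5 units, time = 10
  J3 runs 5 units, time = 15
  J4 runs 5 units, time = 20
  J5 runs 5 units, time = 25
  J1 runs 1 units, time = 26
  J2 runs 5 units, time = 31
  J3 runs 5 units, time = 36
  J4 runs 3 units, time = 39
  J5 runs 1 units, time = 40
  J2 runs 1 units, time = 41
  J3 runs 5 units, time = 46
Finish times: [26, 41, 46, 39, 40]
Average turnaround = 192/5 = 38.4

38.4


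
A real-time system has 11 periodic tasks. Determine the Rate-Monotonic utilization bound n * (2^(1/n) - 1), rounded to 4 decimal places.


Compute 2^(1/11) = 1.0650410894
Subtract 1: 1.0650410894 - 1 = 0.0650410894
Multiply by n: 11 * 0.0650410894 = 0.7154519834
Round to 4 dp: 0.7155

0.7155


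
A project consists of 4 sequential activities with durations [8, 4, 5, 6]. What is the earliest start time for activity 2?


Activity 2 starts after activities 1 through 1 complete.
Predecessor durations: [8]
ES = 8 = 8

8


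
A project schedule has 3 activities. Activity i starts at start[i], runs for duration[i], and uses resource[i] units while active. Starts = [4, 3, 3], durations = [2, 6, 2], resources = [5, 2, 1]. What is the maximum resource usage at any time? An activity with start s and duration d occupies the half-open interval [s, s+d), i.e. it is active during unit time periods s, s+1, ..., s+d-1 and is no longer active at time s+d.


Each activity i is active on [start_i, start_i + duration_i).
Compute total resource usage per time slot:
  t=0: active resources = [], total = 0
  t=1: active resources = [], total = 0
  t=2: active resources = [], total = 0
  t=3: active resources = [2, 1], total = 3
  t=4: active resources = [5, 2, 1], total = 8
  t=5: active resources = [5, 2], total = 7
  t=6: active resources = [2], total = 2
  t=7: active resources = [2], total = 2
  t=8: active resources = [2], total = 2
Peak resource demand = 8

8


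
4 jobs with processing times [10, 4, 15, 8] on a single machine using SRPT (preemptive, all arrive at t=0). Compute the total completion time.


Since all jobs arrive at t=0, SRPT equals SPT ordering.
SPT order: [4, 8, 10, 15]
Completion times:
  Job 1: p=4, C=4
  Job 2: p=8, C=12
  Job 3: p=10, C=22
  Job 4: p=15, C=37
Total completion time = 4 + 12 + 22 + 37 = 75

75


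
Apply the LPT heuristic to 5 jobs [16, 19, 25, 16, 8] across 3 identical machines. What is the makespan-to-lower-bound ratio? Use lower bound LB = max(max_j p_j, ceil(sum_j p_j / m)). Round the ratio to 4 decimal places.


LPT order: [25, 19, 16, 16, 8]
Machine loads after assignment: [25, 27, 32]
LPT makespan = 32
Lower bound = max(max_job, ceil(total/3)) = max(25, 28) = 28
Ratio = 32 / 28 = 1.1429

1.1429


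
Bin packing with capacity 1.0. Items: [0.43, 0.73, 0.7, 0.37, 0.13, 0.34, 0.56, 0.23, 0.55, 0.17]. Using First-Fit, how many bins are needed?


Place items sequentially using First-Fit:
  Item 0.43 -> new Bin 1
  Item 0.73 -> new Bin 2
  Item 0.7 -> new Bin 3
  Item 0.37 -> Bin 1 (now 0.8)
  Item 0.13 -> Bin 1 (now 0.93)
  Item 0.34 -> new Bin 4
  Item 0.56 -> Bin 4 (now 0.9)
  Item 0.23 -> Bin 2 (now 0.96)
  Item 0.55 -> new Bin 5
  Item 0.17 -> Bin 3 (now 0.87)
Total bins used = 5

5


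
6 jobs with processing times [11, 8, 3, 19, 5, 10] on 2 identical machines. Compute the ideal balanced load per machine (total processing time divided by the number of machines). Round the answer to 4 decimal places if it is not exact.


Total processing time = 11 + 8 + 3 + 19 + 5 + 10 = 56
Number of machines = 2
Ideal balanced load = 56 / 2 = 28.0

28.0


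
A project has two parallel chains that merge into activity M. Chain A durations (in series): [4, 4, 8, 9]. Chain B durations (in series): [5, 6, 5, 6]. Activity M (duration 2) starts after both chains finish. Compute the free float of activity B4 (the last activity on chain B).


ES(B4) = sum of predecessors on chain B = 16
EF(B4) = ES + duration = 16 + 6 = 22
Successor of B4 is M. ES(M) = max(sum(A), sum(B)) = max(25, 22) = 25
Free float = ES(successor) - EF(current) = 25 - 22 = 3

3


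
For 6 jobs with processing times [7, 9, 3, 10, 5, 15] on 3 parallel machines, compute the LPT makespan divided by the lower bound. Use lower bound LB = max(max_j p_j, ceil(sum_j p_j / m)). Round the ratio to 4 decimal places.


LPT order: [15, 10, 9, 7, 5, 3]
Machine loads after assignment: [18, 15, 16]
LPT makespan = 18
Lower bound = max(max_job, ceil(total/3)) = max(15, 17) = 17
Ratio = 18 / 17 = 1.0588

1.0588


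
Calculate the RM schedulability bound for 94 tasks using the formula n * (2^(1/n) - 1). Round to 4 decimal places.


Compute 2^(1/94) = 1.0074011604
Subtract 1: 1.0074011604 - 1 = 0.0074011604
Multiply by n: 94 * 0.0074011604 = 0.6957090776
Round to 4 dp: 0.6957

0.6957


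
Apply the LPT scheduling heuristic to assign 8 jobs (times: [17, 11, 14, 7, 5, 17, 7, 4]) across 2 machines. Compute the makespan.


Sort jobs in decreasing order (LPT): [17, 17, 14, 11, 7, 7, 5, 4]
Assign each job to the least loaded machine:
  Machine 1: jobs [17, 14, 7, 4], load = 42
  Machine 2: jobs [17, 11, 7, 5], load = 40
Makespan = max load = 42

42


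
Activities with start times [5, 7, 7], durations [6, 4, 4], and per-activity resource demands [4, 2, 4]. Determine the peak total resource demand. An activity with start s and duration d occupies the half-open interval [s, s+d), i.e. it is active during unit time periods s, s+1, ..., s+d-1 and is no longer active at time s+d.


Each activity i is active on [start_i, start_i + duration_i).
Compute total resource usage per time slot:
  t=0: active resources = [], total = 0
  t=1: active resources = [], total = 0
  t=2: active resources = [], total = 0
  t=3: active resources = [], total = 0
  t=4: active resources = [], total = 0
  t=5: active resources = [4], total = 4
  t=6: active resources = [4], total = 4
  t=7: active resources = [4, 2, 4], total = 10
  t=8: active resources = [4, 2, 4], total = 10
  t=9: active resources = [4, 2, 4], total = 10
  t=10: active resources = [4, 2, 4], total = 10
Peak resource demand = 10

10


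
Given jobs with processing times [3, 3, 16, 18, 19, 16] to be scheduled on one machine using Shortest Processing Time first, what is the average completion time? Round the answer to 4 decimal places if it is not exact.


Sort jobs by processing time (SPT order): [3, 3, 16, 16, 18, 19]
Compute completion times sequentially:
  Job 1: processing = 3, completes at 3
  Job 2: processing = 3, completes at 6
  Job 3: processing = 16, completes at 22
  Job 4: processing = 16, completes at 38
  Job 5: processing = 18, completes at 56
  Job 6: processing = 19, completes at 75
Sum of completion times = 200
Average completion time = 200/6 = 33.3333

33.3333


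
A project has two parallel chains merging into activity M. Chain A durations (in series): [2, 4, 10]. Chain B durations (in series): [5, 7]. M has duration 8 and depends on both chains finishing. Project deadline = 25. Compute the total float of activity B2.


Forward pass: ES(B2) = sum of predecessors on chain B = 5
EF = ES + duration = 5 + 7 = 12
Backward pass: LF(M) = deadline = 25; LS(M) = 25 - 8 = 17
LF(B2) = LS(M) - sum(successors on chain B) = 17 - 0 = 17
LS = LF - duration = 17 - 7 = 10
Total float = LS - ES = 10 - 5 = 5

5


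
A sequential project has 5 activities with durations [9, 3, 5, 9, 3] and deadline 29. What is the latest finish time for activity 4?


LF(activity 4) = deadline - sum of successor durations
Successors: activities 5 through 5 with durations [3]
Sum of successor durations = 3
LF = 29 - 3 = 26

26


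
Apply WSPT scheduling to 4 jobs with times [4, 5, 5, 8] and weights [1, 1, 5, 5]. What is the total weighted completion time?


Compute p/w ratios and sort ascending (WSPT): [(5, 5), (8, 5), (4, 1), (5, 1)]
Compute weighted completion times:
  Job (p=5,w=5): C=5, w*C=5*5=25
  Job (p=8,w=5): C=13, w*C=5*13=65
  Job (p=4,w=1): C=17, w*C=1*17=17
  Job (p=5,w=1): C=22, w*C=1*22=22
Total weighted completion time = 129

129


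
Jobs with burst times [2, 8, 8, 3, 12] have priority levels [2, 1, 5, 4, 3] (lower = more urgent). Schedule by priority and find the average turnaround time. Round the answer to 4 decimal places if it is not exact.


Sort by priority (ascending = highest first):
Order: [(1, 8), (2, 2), (3, 12), (4, 3), (5, 8)]
Completion times:
  Priority 1, burst=8, C=8
  Priority 2, burst=2, C=10
  Priority 3, burst=12, C=22
  Priority 4, burst=3, C=25
  Priority 5, burst=8, C=33
Average turnaround = 98/5 = 19.6

19.6


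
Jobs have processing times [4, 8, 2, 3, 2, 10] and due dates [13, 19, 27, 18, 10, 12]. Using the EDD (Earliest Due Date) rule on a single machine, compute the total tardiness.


Sort by due date (EDD order): [(2, 10), (10, 12), (4, 13), (3, 18), (8, 19), (2, 27)]
Compute completion times and tardiness:
  Job 1: p=2, d=10, C=2, tardiness=max(0,2-10)=0
  Job 2: p=10, d=12, C=12, tardiness=max(0,12-12)=0
  Job 3: p=4, d=13, C=16, tardiness=max(0,16-13)=3
  Job 4: p=3, d=18, C=19, tardiness=max(0,19-18)=1
  Job 5: p=8, d=19, C=27, tardiness=max(0,27-19)=8
  Job 6: p=2, d=27, C=29, tardiness=max(0,29-27)=2
Total tardiness = 14

14


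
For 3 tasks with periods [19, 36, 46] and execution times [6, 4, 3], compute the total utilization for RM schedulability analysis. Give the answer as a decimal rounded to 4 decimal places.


Compute individual utilizations (exact fractions):
  Task 1: C/T = 6/19 (approx. 0.3158)
  Task 2: C/T = 4/36 = 1/9 (approx. 0.1111)
  Task 3: C/T = 3/46 (approx. 0.0652)
Total utilization U = 6/19 + 1/9 + 3/46 = 3871/7866
Rounded to 4 decimal places: U = 0.4921
RM (Liu & Layland) bound for 3 tasks = 0.779763; compare with U = 3871/7866 (approx. 0.492118)
U <= bound, so schedulable by RM sufficient condition.

0.4921


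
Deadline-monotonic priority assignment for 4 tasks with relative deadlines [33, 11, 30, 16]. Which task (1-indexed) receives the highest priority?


Sort tasks by relative deadline (ascending):
  Task 2: deadline = 11
  Task 4: deadline = 16
  Task 3: deadline = 30
  Task 1: deadline = 33
Priority order (highest first): [2, 4, 3, 1]
Highest priority task = 2

2


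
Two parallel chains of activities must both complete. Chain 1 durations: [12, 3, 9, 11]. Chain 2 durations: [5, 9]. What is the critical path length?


Path A total = 12 + 3 + 9 + 11 = 35
Path B total = 5 + 9 = 14
Critical path = longest path = max(35, 14) = 35

35


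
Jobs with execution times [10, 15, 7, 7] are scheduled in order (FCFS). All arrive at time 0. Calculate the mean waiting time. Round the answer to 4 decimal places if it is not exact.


FCFS order (as given): [10, 15, 7, 7]
Waiting times:
  Job 1: wait = 0
  Job 2: wait = 10
  Job 3: wait = 25
  Job 4: wait = 32
Sum of waiting times = 67
Average waiting time = 67/4 = 16.75

16.75


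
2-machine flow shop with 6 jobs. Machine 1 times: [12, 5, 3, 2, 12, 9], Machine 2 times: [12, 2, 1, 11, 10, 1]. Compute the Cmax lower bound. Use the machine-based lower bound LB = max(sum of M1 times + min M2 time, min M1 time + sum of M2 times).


LB1 = sum(M1 times) + min(M2 times) = 43 + 1 = 44
LB2 = min(M1 times) + sum(M2 times) = 2 + 37 = 39
Lower bound = max(LB1, LB2) = max(44, 39) = 44

44


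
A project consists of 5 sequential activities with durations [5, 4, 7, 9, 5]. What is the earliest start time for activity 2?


Activity 2 starts after activities 1 through 1 complete.
Predecessor durations: [5]
ES = 5 = 5

5


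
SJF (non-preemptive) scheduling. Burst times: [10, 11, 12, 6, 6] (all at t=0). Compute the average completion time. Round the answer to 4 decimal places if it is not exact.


SJF order (ascending): [6, 6, 10, 11, 12]
Completion times:
  Job 1: burst=6, C=6
  Job 2: burst=6, C=12
  Job 3: burst=10, C=22
  Job 4: burst=11, C=33
  Job 5: burst=12, C=45
Average completion = 118/5 = 23.6

23.6


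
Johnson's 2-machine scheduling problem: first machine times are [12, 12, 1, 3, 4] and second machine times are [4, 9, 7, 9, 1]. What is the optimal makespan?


Apply Johnson's rule:
  Group 1 (a <= b): [(3, 1, 7), (4, 3, 9)]
  Group 2 (a > b): [(2, 12, 9), (1, 12, 4), (5, 4, 1)]
Optimal job order: [3, 4, 2, 1, 5]
Schedule:
  Job 3: M1 done at 1, M2 done at 8
  Job 4: M1 done at 4, M2 done at 17
  Job 2: M1 done at 16, M2 done at 26
  Job 1: M1 done at 28, M2 done at 32
  Job 5: M1 done at 32, M2 done at 33
Makespan = 33

33


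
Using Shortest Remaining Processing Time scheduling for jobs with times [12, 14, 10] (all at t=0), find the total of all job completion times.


Since all jobs arrive at t=0, SRPT equals SPT ordering.
SPT order: [10, 12, 14]
Completion times:
  Job 1: p=10, C=10
  Job 2: p=12, C=22
  Job 3: p=14, C=36
Total completion time = 10 + 22 + 36 = 68

68


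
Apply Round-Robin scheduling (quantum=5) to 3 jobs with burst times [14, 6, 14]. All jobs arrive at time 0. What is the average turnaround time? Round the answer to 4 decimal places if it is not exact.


Time quantum = 5
Execution trace:
  J1 runs 5 units, time = 5
  J2 runs 5 units, time = 10
  J3 runs 5 units, time = 15
  J1 runs 5 units, time = 20
  J2 runs 1 units, time = 21
  J3 runs 5 units, time = 26
  J1 runs 4 units, time = 30
  J3 runs 4 units, time = 34
Finish times: [30, 21, 34]
Average turnaround = 85/3 = 28.3333

28.3333


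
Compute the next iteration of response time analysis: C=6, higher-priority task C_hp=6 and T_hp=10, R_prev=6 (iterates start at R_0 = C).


R_next = C + ceil(R_prev / T_hp) * C_hp
ceil(6 / 10) = ceil(0.6) = 1
Interference = 1 * 6 = 6
R_next = 6 + 6 = 12

12


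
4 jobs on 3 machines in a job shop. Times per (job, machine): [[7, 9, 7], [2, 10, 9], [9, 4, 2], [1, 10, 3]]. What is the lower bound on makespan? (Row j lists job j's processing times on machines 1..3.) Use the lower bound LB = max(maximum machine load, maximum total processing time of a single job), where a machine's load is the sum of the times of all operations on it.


Machine loads:
  Machine 1: 7 + 2 + 9 + 1 = 19
  Machine 2: 9 + 10 + 4 + 10 = 33
  Machine 3: 7 + 9 + 2 + 3 = 21
Max machine load = 33
Job totals:
  Job 1: 23
  Job 2: 21
  Job 3: 15
  Job 4: 14
Max job total = 23
Lower bound = max(33, 23) = 33

33


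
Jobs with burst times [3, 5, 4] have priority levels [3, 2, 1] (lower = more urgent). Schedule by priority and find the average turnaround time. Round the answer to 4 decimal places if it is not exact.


Sort by priority (ascending = highest first):
Order: [(1, 4), (2, 5), (3, 3)]
Completion times:
  Priority 1, burst=4, C=4
  Priority 2, burst=5, C=9
  Priority 3, burst=3, C=12
Average turnaround = 25/3 = 8.3333

8.3333


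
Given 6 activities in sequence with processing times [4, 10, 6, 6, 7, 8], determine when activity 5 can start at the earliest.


Activity 5 starts after activities 1 through 4 complete.
Predecessor durations: [4, 10, 6, 6]
ES = 4 + 10 + 6 + 6 = 26

26


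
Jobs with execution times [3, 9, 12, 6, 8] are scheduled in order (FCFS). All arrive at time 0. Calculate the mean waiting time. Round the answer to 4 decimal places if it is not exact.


FCFS order (as given): [3, 9, 12, 6, 8]
Waiting times:
  Job 1: wait = 0
  Job 2: wait = 3
  Job 3: wait = 12
  Job 4: wait = 24
  Job 5: wait = 30
Sum of waiting times = 69
Average waiting time = 69/5 = 13.8

13.8


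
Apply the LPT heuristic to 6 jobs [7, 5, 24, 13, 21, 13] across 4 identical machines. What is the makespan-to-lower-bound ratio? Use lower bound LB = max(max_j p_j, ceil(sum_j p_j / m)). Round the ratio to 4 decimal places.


LPT order: [24, 21, 13, 13, 7, 5]
Machine loads after assignment: [24, 21, 20, 18]
LPT makespan = 24
Lower bound = max(max_job, ceil(total/4)) = max(24, 21) = 24
Ratio = 24 / 24 = 1.0

1.0


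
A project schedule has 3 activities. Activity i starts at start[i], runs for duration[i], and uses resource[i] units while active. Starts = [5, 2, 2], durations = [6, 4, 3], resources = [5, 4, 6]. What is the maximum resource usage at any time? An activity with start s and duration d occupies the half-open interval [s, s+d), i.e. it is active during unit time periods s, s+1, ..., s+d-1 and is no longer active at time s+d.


Each activity i is active on [start_i, start_i + duration_i).
Compute total resource usage per time slot:
  t=0: active resources = [], total = 0
  t=1: active resources = [], total = 0
  t=2: active resources = [4, 6], total = 10
  t=3: active resources = [4, 6], total = 10
  t=4: active resources = [4, 6], total = 10
  t=5: active resources = [5, 4], total = 9
  t=6: active resources = [5], total = 5
  t=7: active resources = [5], total = 5
  t=8: active resources = [5], total = 5
  t=9: active resources = [5], total = 5
  t=10: active resources = [5], total = 5
Peak resource demand = 10

10


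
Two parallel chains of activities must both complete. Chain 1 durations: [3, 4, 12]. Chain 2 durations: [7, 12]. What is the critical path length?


Path A total = 3 + 4 + 12 = 19
Path B total = 7 + 12 = 19
Critical path = longest path = max(19, 19) = 19

19


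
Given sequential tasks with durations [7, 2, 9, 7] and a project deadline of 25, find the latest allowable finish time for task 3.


LF(activity 3) = deadline - sum of successor durations
Successors: activities 4 through 4 with durations [7]
Sum of successor durations = 7
LF = 25 - 7 = 18

18


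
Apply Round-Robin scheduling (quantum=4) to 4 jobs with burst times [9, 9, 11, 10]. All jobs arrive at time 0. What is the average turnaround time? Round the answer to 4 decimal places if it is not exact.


Time quantum = 4
Execution trace:
  J1 runs 4 units, time = 4
  J2 runs 4 units, time = 8
  J3 runs 4 units, time = 12
  J4 runs 4 units, time = 16
  J1 runs 4 units, time = 20
  J2 runs 4 units, time = 24
  J3 runs 4 units, time = 28
  J4 runs 4 units, time = 32
  J1 runs 1 units, time = 33
  J2 runs 1 units, time = 34
  J3 runs 3 units, time = 37
  J4 runs 2 units, time = 39
Finish times: [33, 34, 37, 39]
Average turnaround = 143/4 = 35.75

35.75


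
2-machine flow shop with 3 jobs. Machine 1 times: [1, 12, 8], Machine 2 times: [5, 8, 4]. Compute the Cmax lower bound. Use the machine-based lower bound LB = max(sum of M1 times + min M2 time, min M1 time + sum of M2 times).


LB1 = sum(M1 times) + min(M2 times) = 21 + 4 = 25
LB2 = min(M1 times) + sum(M2 times) = 1 + 17 = 18
Lower bound = max(LB1, LB2) = max(25, 18) = 25

25


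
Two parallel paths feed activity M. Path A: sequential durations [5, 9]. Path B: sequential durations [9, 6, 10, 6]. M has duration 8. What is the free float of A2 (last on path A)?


ES(A2) = sum of predecessors on chain A = 5
EF(A2) = ES + duration = 5 + 9 = 14
Successor of A2 is M. ES(M) = max(sum(A), sum(B)) = max(14, 31) = 31
Free float = ES(successor) - EF(current) = 31 - 14 = 17

17


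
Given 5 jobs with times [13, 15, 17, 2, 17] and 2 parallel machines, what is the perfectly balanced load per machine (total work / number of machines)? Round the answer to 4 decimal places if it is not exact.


Total processing time = 13 + 15 + 17 + 2 + 17 = 64
Number of machines = 2
Ideal balanced load = 64 / 2 = 32.0

32.0


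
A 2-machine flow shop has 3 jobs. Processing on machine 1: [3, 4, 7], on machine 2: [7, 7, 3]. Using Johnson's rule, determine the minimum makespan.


Apply Johnson's rule:
  Group 1 (a <= b): [(1, 3, 7), (2, 4, 7)]
  Group 2 (a > b): [(3, 7, 3)]
Optimal job order: [1, 2, 3]
Schedule:
  Job 1: M1 done at 3, M2 done at 10
  Job 2: M1 done at 7, M2 done at 17
  Job 3: M1 done at 14, M2 done at 20
Makespan = 20

20
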